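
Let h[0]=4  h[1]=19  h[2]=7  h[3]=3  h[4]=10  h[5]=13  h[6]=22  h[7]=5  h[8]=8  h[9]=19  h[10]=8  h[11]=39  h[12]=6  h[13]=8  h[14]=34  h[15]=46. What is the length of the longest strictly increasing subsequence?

7

Let dp[i] be the length of the longest such subsequence ending at index i:
i:      0  1  2  3  4  5  6  7  8  9 10 11 12 13 14 15
h[i]:   4 19  7  3 10 13 22  5  8 19  8 39  6  8 34 46
dp:     1  2  2  1  3  4  5  2  3  5  3  6  3  4  6  7
Maximum dp value is 7.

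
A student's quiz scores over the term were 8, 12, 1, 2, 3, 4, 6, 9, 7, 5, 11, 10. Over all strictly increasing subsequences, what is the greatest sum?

Let S[i] be the best sum of a strictly increasing subsequence ending at i:
i:      1  2  3  4  5  6  7  8  9 10 11 12
a[i]:   8 12  1  2  3  4  6  9  7  5 11 10
S:      8 20  1  3  6 10 16 25 23 15 36 35
Maximum is 36 (e.g. 1 + 2 + 3 + 4 + 6 + 9 + 11).

36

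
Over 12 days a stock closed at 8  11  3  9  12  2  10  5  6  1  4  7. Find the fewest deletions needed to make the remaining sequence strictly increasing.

Fewest deletions = n − (longest strictly increasing subsequence).
Patience tails:
8 → extends → [8]
11 → extends → [8, 11]
3 → replaces 8 → [3, 11]
9 → replaces 11 → [3, 9]
12 → extends → [3, 9, 12]
2 → replaces 3 → [2, 9, 12]
10 → replaces 12 → [2, 9, 10]
5 → replaces 9 → [2, 5, 10]
6 → replaces 10 → [2, 5, 6]
1 → replaces 2 → [1, 5, 6]
4 → replaces 5 → [1, 4, 6]
7 → extends → [1, 4, 6, 7]
Longest strictly increasing subsequence has length 4, so deletions = 12 − 4 = 8.

8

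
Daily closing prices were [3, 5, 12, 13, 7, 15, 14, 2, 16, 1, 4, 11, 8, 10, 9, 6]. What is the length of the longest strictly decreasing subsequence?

6

Negate each value so 'decreasing' becomes 'increasing', then run patience tails on the negated sequence:
-3 → extends → [-3]
-5 → replaces -3 → [-5]
-12 → replaces -5 → [-12]
-13 → replaces -12 → [-13]
-7 → extends → [-13, -7]
-15 → replaces -13 → [-15, -7]
-14 → replaces -7 → [-15, -14]
-2 → extends → [-15, -14, -2]
-16 → replaces -15 → [-16, -14, -2]
-1 → extends → [-16, -14, -2, -1]
-4 → replaces -2 → [-16, -14, -4, -1]
-11 → replaces -4 → [-16, -14, -11, -1]
-8 → replaces -1 → [-16, -14, -11, -8]
-10 → replaces -8 → [-16, -14, -11, -10]
-9 → extends → [-16, -14, -11, -10, -9]
-6 → extends → [-16, -14, -11, -10, -9, -6]
Six tails, so the longest strictly decreasing subsequence of the original has length 6.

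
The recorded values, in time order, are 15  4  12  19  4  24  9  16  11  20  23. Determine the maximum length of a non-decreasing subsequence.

6

Let dp[i] be the length of the longest such subsequence ending at index i:
i:      1  2  3  4  5  6  7  8  9 10 11
a[i]:  15  4 12 19  4 24  9 16 11 20 23
dp:     1  1  2  3  2  4  3  4  4  5  6
Maximum dp value is 6.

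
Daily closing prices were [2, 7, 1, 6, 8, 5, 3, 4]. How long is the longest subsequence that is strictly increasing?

Let dp[i] be the length of the longest such subsequence ending at index i:
i:     1 2 3 4 5 6 7 8
a[i]:  2 7 1 6 8 5 3 4
dp:    1 2 1 2 3 2 2 3
Maximum dp value is 3.

3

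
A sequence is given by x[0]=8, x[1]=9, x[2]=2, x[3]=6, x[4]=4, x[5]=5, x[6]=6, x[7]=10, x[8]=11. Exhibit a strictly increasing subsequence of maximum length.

Patience tails give the LIS length; then backtrack through the dp parents:
8 → extends → [8]
9 → extends → [8, 9]
2 → replaces 8 → [2, 9]
6 → replaces 9 → [2, 6]
4 → replaces 6 → [2, 4]
5 → extends → [2, 4, 5]
6 → extends → [2, 4, 5, 6]
10 → extends → [2, 4, 5, 6, 10]
11 → extends → [2, 4, 5, 6, 10, 11]
Length 6; one witness is 2, 4, 5, 6, 10, 11.

2, 4, 5, 6, 10, 11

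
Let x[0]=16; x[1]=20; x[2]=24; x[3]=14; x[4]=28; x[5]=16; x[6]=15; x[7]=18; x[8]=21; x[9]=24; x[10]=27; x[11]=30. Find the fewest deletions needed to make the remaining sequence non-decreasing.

5

Fewest deletions = n − (longest non-decreasing subsequence).
Patience tails:
16 → extends → [16]
20 → extends → [16, 20]
24 → extends → [16, 20, 24]
14 → replaces 16 → [14, 20, 24]
28 → extends → [14, 20, 24, 28]
16 → replaces 20 → [14, 16, 24, 28]
15 → replaces 16 → [14, 15, 24, 28]
18 → replaces 24 → [14, 15, 18, 28]
21 → replaces 28 → [14, 15, 18, 21]
24 → extends → [14, 15, 18, 21, 24]
27 → extends → [14, 15, 18, 21, 24, 27]
30 → extends → [14, 15, 18, 21, 24, 27, 30]
Longest non-decreasing subsequence has length 7, so deletions = 12 − 7 = 5.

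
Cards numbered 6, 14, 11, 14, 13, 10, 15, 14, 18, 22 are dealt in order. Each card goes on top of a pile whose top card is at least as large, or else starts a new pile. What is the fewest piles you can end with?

6

Place each on the leftmost legal pile:
6 → new pile 1 (tops now [6])
14 → new pile 2 (tops now [6, 14])
11 → pile 2 (tops now [6, 11])
14 → new pile 3 (tops now [6, 11, 14])
13 → pile 3 (tops now [6, 11, 13])
10 → pile 2 (tops now [6, 10, 13])
15 → new pile 4 (tops now [6, 10, 13, 15])
14 → pile 4 (tops now [6, 10, 13, 14])
18 → new pile 5 (tops now [6, 10, 13, 14, 18])
22 → new pile 6 (tops now [6, 10, 13, 14, 18, 22])
Six piles.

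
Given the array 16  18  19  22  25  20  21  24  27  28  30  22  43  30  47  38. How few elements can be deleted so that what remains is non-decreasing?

5

Fewest deletions = n − (longest non-decreasing subsequence).
i:      1  2  3  4  5  6  7  8  9 10 11 12 13 14 15 16
a[i]:  16 18 19 22 25 20 21 24 27 28 30 22 43 30 47 38
dp:     1  2  3  4  5  4  5  6  7  8  9  6 10 10 11 11
max dp = 11, so deletions = 16 − 11 = 5.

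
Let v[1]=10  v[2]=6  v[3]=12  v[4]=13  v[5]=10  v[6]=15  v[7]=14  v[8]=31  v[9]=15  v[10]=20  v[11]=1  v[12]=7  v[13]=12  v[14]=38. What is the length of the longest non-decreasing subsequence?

Track the smallest tail for each achievable length (allowing ties):
10 → extends → [10]
6 → replaces 10 → [6]
12 → extends → [6, 12]
13 → extends → [6, 12, 13]
10 → replaces 12 → [6, 10, 13]
15 → extends → [6, 10, 13, 15]
14 → replaces 15 → [6, 10, 13, 14]
31 → extends → [6, 10, 13, 14, 31]
15 → replaces 31 → [6, 10, 13, 14, 15]
20 → extends → [6, 10, 13, 14, 15, 20]
1 → replaces 6 → [1, 10, 13, 14, 15, 20]
7 → replaces 10 → [1, 7, 13, 14, 15, 20]
12 → replaces 13 → [1, 7, 12, 14, 15, 20]
38 → extends → [1, 7, 12, 14, 15, 20, 38]
Seven tails, so the longest non-decreasing subsequence has length 7 (e.g. 10, 12, 13, 15, 15, 20, 38).

7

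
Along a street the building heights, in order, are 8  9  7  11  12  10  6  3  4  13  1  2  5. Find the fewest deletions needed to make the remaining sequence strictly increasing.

8

Fewest deletions = n − (longest strictly increasing subsequence).
i:      1  2  3  4  5  6  7  8  9 10 11 12 13
a[i]:   8  9  7 11 12 10  6  3  4 13  1  2  5
dp:     1  2  1  3  4  3  1  1  2  5  1  2  3
max dp = 5, so deletions = 13 − 5 = 8.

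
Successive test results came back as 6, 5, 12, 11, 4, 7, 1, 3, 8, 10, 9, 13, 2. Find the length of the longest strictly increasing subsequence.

5

Let dp[i] be the length of the longest such subsequence ending at index i:
i:      1  2  3  4  5  6  7  8  9 10 11 12 13
a[i]:   6  5 12 11  4  7  1  3  8 10  9 13  2
dp:     1  1  2  2  1  2  1  2  3  4  4  5  2
Maximum dp value is 5.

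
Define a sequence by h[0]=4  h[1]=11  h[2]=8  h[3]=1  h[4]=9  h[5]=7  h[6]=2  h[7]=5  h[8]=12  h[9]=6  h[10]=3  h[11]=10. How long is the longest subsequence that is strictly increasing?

Let dp[i] be the length of the longest such subsequence ending at index i:
i:      0  1  2  3  4  5  6  7  8  9 10 11
h[i]:   4 11  8  1  9  7  2  5 12  6  3 10
dp:     1  2  2  1  3  2  2  3  4  4  3  5
Maximum dp value is 5.

5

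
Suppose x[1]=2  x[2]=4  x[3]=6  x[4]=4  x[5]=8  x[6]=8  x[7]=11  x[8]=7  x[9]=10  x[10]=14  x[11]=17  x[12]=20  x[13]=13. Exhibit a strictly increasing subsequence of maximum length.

2, 4, 6, 8, 11, 14, 17, 20

Patience tails give the LIS length; then backtrack through the dp parents:
2 → extends → [2]
4 → extends → [2, 4]
6 → extends → [2, 4, 6]
4 → already a tail → [2, 4, 6]
8 → extends → [2, 4, 6, 8]
8 → already a tail → [2, 4, 6, 8]
11 → extends → [2, 4, 6, 8, 11]
7 → replaces 8 → [2, 4, 6, 7, 11]
10 → replaces 11 → [2, 4, 6, 7, 10]
14 → extends → [2, 4, 6, 7, 10, 14]
17 → extends → [2, 4, 6, 7, 10, 14, 17]
20 → extends → [2, 4, 6, 7, 10, 14, 17, 20]
13 → replaces 14 → [2, 4, 6, 7, 10, 13, 17, 20]
Length 8; one witness is 2, 4, 6, 8, 11, 14, 17, 20.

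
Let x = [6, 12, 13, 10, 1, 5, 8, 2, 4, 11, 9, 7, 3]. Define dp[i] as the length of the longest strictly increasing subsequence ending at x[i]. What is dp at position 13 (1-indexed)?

3

dp[i] = 1 + max{dp[j] : j<i, x[j]<x[i]} (or 1 if no such j):
i:      1  2  3  4  5  6  7  8  9 10 11 12 13
x[i]:   6 12 13 10  1  5  8  2  4 11  9  7  3
dp:     1  2  3  2  1  2  3  2  3  4  4  4  3
At index 13 the value is 3.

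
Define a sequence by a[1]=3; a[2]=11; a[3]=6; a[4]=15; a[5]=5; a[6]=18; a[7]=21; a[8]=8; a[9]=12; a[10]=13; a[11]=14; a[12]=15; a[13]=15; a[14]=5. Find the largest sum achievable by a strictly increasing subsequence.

71

Let S[i] be the best sum of a strictly increasing subsequence ending at i:
i:      1  2  3  4  5  6  7  8  9 10 11 12 13 14
a[i]:   3 11  6 15  5 18 21  8 12 13 14 15 15  5
S:      3 14  9 29  8 47 68 17 29 42 56 71 71  8
Maximum is 71 (e.g. 3 + 6 + 8 + 12 + 13 + 14 + 15).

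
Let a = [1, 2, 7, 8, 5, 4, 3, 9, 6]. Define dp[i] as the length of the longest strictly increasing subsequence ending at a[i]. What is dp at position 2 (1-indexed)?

2

dp[i] = 1 + max{dp[j] : j<i, a[j]<a[i]} (or 1 if no such j):
i:     1 2 3 4 5 6 7 8 9
a[i]:  1 2 7 8 5 4 3 9 6
dp:    1 2 3 4 3 3 3 5 4
At index 2 the value is 2.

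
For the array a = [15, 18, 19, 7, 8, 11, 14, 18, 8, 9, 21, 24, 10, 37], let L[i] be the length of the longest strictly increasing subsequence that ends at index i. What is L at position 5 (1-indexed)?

dp[i] = 1 + max{dp[j] : j<i, a[j]<a[i]} (or 1 if no such j):
i:      1  2  3  4  5  6  7  8  9 10 11 12 13 14
a[i]:  15 18 19  7  8 11 14 18  8  9 21 24 10 37
dp:     1  2  3  1  2  3  4  5  2  3  6  7  4  8
At index 5 the value is 2.

2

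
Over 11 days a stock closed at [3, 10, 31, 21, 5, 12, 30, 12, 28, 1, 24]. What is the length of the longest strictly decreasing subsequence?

Negate each value so 'decreasing' becomes 'increasing', then run patience tails on the negated sequence:
-3 → extends → [-3]
-10 → replaces -3 → [-10]
-31 → replaces -10 → [-31]
-21 → extends → [-31, -21]
-5 → extends → [-31, -21, -5]
-12 → replaces -5 → [-31, -21, -12]
-30 → replaces -21 → [-31, -30, -12]
-12 → already a tail → [-31, -30, -12]
-28 → replaces -12 → [-31, -30, -28]
-1 → extends → [-31, -30, -28, -1]
-24 → replaces -1 → [-31, -30, -28, -24]
Four tails, so the longest strictly decreasing subsequence of the original has length 4.

4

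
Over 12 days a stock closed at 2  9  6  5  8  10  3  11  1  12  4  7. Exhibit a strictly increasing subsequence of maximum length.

2, 6, 8, 10, 11, 12

Patience tails give the LIS length; then backtrack through the dp parents:
2 → extends → [2]
9 → extends → [2, 9]
6 → replaces 9 → [2, 6]
5 → replaces 6 → [2, 5]
8 → extends → [2, 5, 8]
10 → extends → [2, 5, 8, 10]
3 → replaces 5 → [2, 3, 8, 10]
11 → extends → [2, 3, 8, 10, 11]
1 → replaces 2 → [1, 3, 8, 10, 11]
12 → extends → [1, 3, 8, 10, 11, 12]
4 → replaces 8 → [1, 3, 4, 10, 11, 12]
7 → replaces 10 → [1, 3, 4, 7, 11, 12]
Length 6; one witness is 2, 6, 8, 10, 11, 12.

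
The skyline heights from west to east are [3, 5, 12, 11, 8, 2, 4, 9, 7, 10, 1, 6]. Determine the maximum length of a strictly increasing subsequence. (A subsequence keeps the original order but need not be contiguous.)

Track the smallest tail for each achievable length (strict):
3 → extends → [3]
5 → extends → [3, 5]
12 → extends → [3, 5, 12]
11 → replaces 12 → [3, 5, 11]
8 → replaces 11 → [3, 5, 8]
2 → replaces 3 → [2, 5, 8]
4 → replaces 5 → [2, 4, 8]
9 → extends → [2, 4, 8, 9]
7 → replaces 8 → [2, 4, 7, 9]
10 → extends → [2, 4, 7, 9, 10]
1 → replaces 2 → [1, 4, 7, 9, 10]
6 → replaces 7 → [1, 4, 6, 9, 10]
Five tails, so the longest strictly increasing subsequence has length 5 (e.g. 3, 5, 8, 9, 10).

5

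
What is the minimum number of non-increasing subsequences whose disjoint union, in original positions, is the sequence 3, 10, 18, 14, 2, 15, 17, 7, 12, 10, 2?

5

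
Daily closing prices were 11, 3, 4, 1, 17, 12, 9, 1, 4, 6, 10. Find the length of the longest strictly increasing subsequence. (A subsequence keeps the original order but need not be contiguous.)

4

Let dp[i] be the length of the longest such subsequence ending at index i:
i:      1  2  3  4  5  6  7  8  9 10 11
a[i]:  11  3  4  1 17 12  9  1  4  6 10
dp:     1  1  2  1  3  3  3  1  2  3  4
Maximum dp value is 4.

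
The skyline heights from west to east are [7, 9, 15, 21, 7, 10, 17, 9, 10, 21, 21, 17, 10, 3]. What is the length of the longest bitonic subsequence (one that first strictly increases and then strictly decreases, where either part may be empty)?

8

inc[i] = longest strictly increasing subsequence ending at i; dec[i] = longest strictly decreasing subsequence starting at i:
i:      1  2  3  4  5  6  7  8  9 10 11 12 13 14
a[i]:   7  9 15 21  7 10 17  9 10 21 21 17 10  3
inc:    1  2  3  4  1  3  4  2  3  5  5  4  3  1
dec:    2  3  4  4  2  3  3  2  2  4  4  3  2  1
Best peak at i=10 (value 21): inc=5, dec=4, length 5+4−1 = 8.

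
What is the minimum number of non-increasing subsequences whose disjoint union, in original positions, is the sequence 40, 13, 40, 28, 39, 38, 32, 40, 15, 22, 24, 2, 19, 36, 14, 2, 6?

5

The minimum number of non-increasing subsequences covering a sequence equals the length of its longest strictly increasing subsequence.
LIS length is 5 (e.g. 13, 15, 22, 24, 36), so 5 piles are needed.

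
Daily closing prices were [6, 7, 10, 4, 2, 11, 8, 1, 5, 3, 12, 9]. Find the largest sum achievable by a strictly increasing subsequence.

Let S[i] be the best sum of a strictly increasing subsequence ending at i:
i:      1  2  3  4  5  6  7  8  9 10 11 12
a[i]:   6  7 10  4  2 11  8  1  5  3 12  9
S:      6 13 23  4  2 34 21  1  9  5 46 30
Maximum is 46 (e.g. 6 + 7 + 10 + 11 + 12).

46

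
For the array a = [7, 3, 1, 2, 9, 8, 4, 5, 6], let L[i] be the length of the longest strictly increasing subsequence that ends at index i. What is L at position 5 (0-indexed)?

dp[i] = 1 + max{dp[j] : j<i, a[j]<a[i]} (or 1 if no such j):
i:     0 1 2 3 4 5 6 7 8
a[i]:  7 3 1 2 9 8 4 5 6
dp:    1 1 1 2 3 3 3 4 5
At index 5 the value is 3.

3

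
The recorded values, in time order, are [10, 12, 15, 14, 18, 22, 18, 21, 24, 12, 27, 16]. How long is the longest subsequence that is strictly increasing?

7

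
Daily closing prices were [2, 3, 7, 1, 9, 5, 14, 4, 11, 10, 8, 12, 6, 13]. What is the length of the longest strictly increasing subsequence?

7

Let dp[i] be the length of the longest such subsequence ending at index i:
i:      1  2  3  4  5  6  7  8  9 10 11 12 13 14
a[i]:   2  3  7  1  9  5 14  4 11 10  8 12  6 13
dp:     1  2  3  1  4  3  5  3  5  5  4  6  4  7
Maximum dp value is 7.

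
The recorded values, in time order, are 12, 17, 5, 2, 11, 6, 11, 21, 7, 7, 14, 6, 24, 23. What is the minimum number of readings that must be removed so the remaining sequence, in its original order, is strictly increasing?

Fewest deletions = n − (longest strictly increasing subsequence).
i:      1  2  3  4  5  6  7  8  9 10 11 12 13 14
a[i]:  12 17  5  2 11  6 11 21  7  7 14  6 24 23
dp:     1  2  1  1  2  2  3  4  3  3  4  2  5  5
max dp = 5, so deletions = 14 − 5 = 9.

9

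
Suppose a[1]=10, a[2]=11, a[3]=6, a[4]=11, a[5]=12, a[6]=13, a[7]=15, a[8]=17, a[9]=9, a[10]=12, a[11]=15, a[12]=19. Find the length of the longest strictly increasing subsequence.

7

Let dp[i] be the length of the longest such subsequence ending at index i:
i:      1  2  3  4  5  6  7  8  9 10 11 12
a[i]:  10 11  6 11 12 13 15 17  9 12 15 19
dp:     1  2  1  2  3  4  5  6  2  3  5  7
Maximum dp value is 7.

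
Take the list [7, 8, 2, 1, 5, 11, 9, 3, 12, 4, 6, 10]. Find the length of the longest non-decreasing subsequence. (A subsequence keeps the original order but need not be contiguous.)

Track the smallest tail for each achievable length (allowing ties):
7 → extends → [7]
8 → extends → [7, 8]
2 → replaces 7 → [2, 8]
1 → replaces 2 → [1, 8]
5 → replaces 8 → [1, 5]
11 → extends → [1, 5, 11]
9 → replaces 11 → [1, 5, 9]
3 → replaces 5 → [1, 3, 9]
12 → extends → [1, 3, 9, 12]
4 → replaces 9 → [1, 3, 4, 12]
6 → replaces 12 → [1, 3, 4, 6]
10 → extends → [1, 3, 4, 6, 10]
Five tails, so the longest non-decreasing subsequence has length 5 (e.g. 2, 3, 4, 6, 10).

5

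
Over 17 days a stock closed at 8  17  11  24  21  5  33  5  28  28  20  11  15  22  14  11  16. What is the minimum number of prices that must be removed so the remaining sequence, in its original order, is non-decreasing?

Fewest deletions = n − (longest non-decreasing subsequence).
Patience tails:
8 → extends → [8]
17 → extends → [8, 17]
11 → replaces 17 → [8, 11]
24 → extends → [8, 11, 24]
21 → replaces 24 → [8, 11, 21]
5 → replaces 8 → [5, 11, 21]
33 → extends → [5, 11, 21, 33]
5 → replaces 11 → [5, 5, 21, 33]
28 → replaces 33 → [5, 5, 21, 28]
28 → extends → [5, 5, 21, 28, 28]
20 → replaces 21 → [5, 5, 20, 28, 28]
11 → replaces 20 → [5, 5, 11, 28, 28]
15 → replaces 28 → [5, 5, 11, 15, 28]
22 → replaces 28 → [5, 5, 11, 15, 22]
14 → replaces 15 → [5, 5, 11, 14, 22]
11 → replaces 14 → [5, 5, 11, 11, 22]
16 → replaces 22 → [5, 5, 11, 11, 16]
Longest non-decreasing subsequence has length 5, so deletions = 17 − 5 = 12.

12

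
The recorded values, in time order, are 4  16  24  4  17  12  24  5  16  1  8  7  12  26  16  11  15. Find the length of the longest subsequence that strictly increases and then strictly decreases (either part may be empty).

inc[i] = longest strictly increasing subsequence ending at i; dec[i] = longest strictly decreasing subsequence starting at i:
i:      1  2  3  4  5  6  7  8  9 10 11 12 13 14 15 16 17
a[i]:   4 16 24  4 17 12 24  5 16  1  8  7 12 26 16 11 15
inc:    1  2  3  1  3  2  4  2  3  1  3  3  4  5  5  4  5
dec:    2  4  5  2  4  3  4  2  3  1  2  1  2  3  2  1  1
Best peak at i=3 (value 24): inc=3, dec=5, length 3+5−1 = 7.

7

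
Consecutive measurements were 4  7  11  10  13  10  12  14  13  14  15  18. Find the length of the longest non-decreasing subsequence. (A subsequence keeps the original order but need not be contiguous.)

9

Let dp[i] be the length of the longest such subsequence ending at index i:
i:      1  2  3  4  5  6  7  8  9 10 11 12
a[i]:   4  7 11 10 13 10 12 14 13 14 15 18
dp:     1  2  3  3  4  4  5  6  6  7  8  9
Maximum dp value is 9.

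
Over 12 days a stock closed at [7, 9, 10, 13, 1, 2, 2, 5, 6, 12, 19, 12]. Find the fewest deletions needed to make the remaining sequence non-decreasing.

Fewest deletions = n − (longest non-decreasing subsequence).
i:      1  2  3  4  5  6  7  8  9 10 11 12
a[i]:   7  9 10 13  1  2  2  5  6 12 19 12
dp:     1  2  3  4  1  2  3  4  5  6  7  7
max dp = 7, so deletions = 12 − 7 = 5.

5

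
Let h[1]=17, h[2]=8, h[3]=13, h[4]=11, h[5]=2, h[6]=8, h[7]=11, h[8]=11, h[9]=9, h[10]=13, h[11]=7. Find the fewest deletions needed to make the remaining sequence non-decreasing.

6

Fewest deletions = n − (longest non-decreasing subsequence).
i:      1  2  3  4  5  6  7  8  9 10 11
h[i]:  17  8 13 11  2  8 11 11  9 13  7
dp:     1  1  2  2  1  2  3  4  3  5  2
max dp = 5, so deletions = 11 − 5 = 6.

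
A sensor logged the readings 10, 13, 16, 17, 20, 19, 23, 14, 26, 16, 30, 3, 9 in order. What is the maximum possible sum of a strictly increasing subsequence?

Let S[i] be the best sum of a strictly increasing subsequence ending at i:
i:       1   2   3   4   5   6   7   8   9  10  11  12  13
a[i]:   10  13  16  17  20  19  23  14  26  16  30   3   9
S:      10  23  39  56  76  75  99  37 125  53 155   3  12
Maximum is 155 (e.g. 10 + 13 + 16 + 17 + 20 + 23 + 26 + 30).

155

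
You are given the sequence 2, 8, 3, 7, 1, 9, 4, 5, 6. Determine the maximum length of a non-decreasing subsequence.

Track the smallest tail for each achievable length (allowing ties):
2 → extends → [2]
8 → extends → [2, 8]
3 → replaces 8 → [2, 3]
7 → extends → [2, 3, 7]
1 → replaces 2 → [1, 3, 7]
9 → extends → [1, 3, 7, 9]
4 → replaces 7 → [1, 3, 4, 9]
5 → replaces 9 → [1, 3, 4, 5]
6 → extends → [1, 3, 4, 5, 6]
Five tails, so the longest non-decreasing subsequence has length 5 (e.g. 2, 3, 4, 5, 6).

5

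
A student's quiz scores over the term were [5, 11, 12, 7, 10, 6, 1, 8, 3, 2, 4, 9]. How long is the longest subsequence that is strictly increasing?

4

Track the smallest tail for each achievable length (strict):
5 → extends → [5]
11 → extends → [5, 11]
12 → extends → [5, 11, 12]
7 → replaces 11 → [5, 7, 12]
10 → replaces 12 → [5, 7, 10]
6 → replaces 7 → [5, 6, 10]
1 → replaces 5 → [1, 6, 10]
8 → replaces 10 → [1, 6, 8]
3 → replaces 6 → [1, 3, 8]
2 → replaces 3 → [1, 2, 8]
4 → replaces 8 → [1, 2, 4]
9 → extends → [1, 2, 4, 9]
Four tails, so the longest strictly increasing subsequence has length 4 (e.g. 5, 7, 8, 9).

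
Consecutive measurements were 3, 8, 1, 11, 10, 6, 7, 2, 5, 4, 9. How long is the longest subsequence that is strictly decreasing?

5

Negate each value so 'decreasing' becomes 'increasing', then run patience tails on the negated sequence:
-3 → extends → [-3]
-8 → replaces -3 → [-8]
-1 → extends → [-8, -1]
-11 → replaces -8 → [-11, -1]
-10 → replaces -1 → [-11, -10]
-6 → extends → [-11, -10, -6]
-7 → replaces -6 → [-11, -10, -7]
-2 → extends → [-11, -10, -7, -2]
-5 → replaces -2 → [-11, -10, -7, -5]
-4 → extends → [-11, -10, -7, -5, -4]
-9 → replaces -7 → [-11, -10, -9, -5, -4]
Five tails, so the longest strictly decreasing subsequence of the original has length 5.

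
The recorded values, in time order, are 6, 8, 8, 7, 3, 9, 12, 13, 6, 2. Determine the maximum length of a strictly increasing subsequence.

5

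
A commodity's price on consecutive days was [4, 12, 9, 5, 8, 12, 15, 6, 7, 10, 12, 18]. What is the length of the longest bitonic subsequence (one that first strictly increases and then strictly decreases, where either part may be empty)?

inc[i] = longest strictly increasing subsequence ending at i; dec[i] = longest strictly decreasing subsequence starting at i:
i:      1  2  3  4  5  6  7  8  9 10 11 12
a[i]:   4 12  9  5  8 12 15  6  7 10 12 18
inc:    1  2  2  2  3  4  5  3  4  5  6  7
dec:    1  4  3  1  2  2  2  1  1  1  1  1
Best peak at i=12 (value 18): inc=7, dec=1, length 7+1−1 = 7.

7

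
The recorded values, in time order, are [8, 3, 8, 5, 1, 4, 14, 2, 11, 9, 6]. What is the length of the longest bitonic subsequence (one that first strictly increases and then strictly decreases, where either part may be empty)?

6

inc[i] = longest strictly increasing subsequence ending at i; dec[i] = longest strictly decreasing subsequence starting at i:
i:      1  2  3  4  5  6  7  8  9 10 11
a[i]:   8  3  8  5  1  4 14  2 11  9  6
inc:    1  1  2  2  1  2  3  2  3  3  3
dec:    4  2  4  3  1  2  4  1  3  2  1
Best peak at i=7 (value 14): inc=3, dec=4, length 3+4−1 = 6.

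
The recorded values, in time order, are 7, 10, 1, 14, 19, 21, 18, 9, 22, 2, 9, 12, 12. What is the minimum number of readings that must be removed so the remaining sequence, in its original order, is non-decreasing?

Fewest deletions = n − (longest non-decreasing subsequence).
Patience tails:
7 → extends → [7]
10 → extends → [7, 10]
1 → replaces 7 → [1, 10]
14 → extends → [1, 10, 14]
19 → extends → [1, 10, 14, 19]
21 → extends → [1, 10, 14, 19, 21]
18 → replaces 19 → [1, 10, 14, 18, 21]
9 → replaces 10 → [1, 9, 14, 18, 21]
22 → extends → [1, 9, 14, 18, 21, 22]
2 → replaces 9 → [1, 2, 14, 18, 21, 22]
9 → replaces 14 → [1, 2, 9, 18, 21, 22]
12 → replaces 18 → [1, 2, 9, 12, 21, 22]
12 → replaces 21 → [1, 2, 9, 12, 12, 22]
Longest non-decreasing subsequence has length 6, so deletions = 13 − 6 = 7.

7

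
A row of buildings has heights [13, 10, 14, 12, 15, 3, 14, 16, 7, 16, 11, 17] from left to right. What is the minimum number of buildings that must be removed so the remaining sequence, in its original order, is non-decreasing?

Fewest deletions = n − (longest non-decreasing subsequence).
Patience tails:
13 → extends → [13]
10 → replaces 13 → [10]
14 → extends → [10, 14]
12 → replaces 14 → [10, 12]
15 → extends → [10, 12, 15]
3 → replaces 10 → [3, 12, 15]
14 → replaces 15 → [3, 12, 14]
16 → extends → [3, 12, 14, 16]
7 → replaces 12 → [3, 7, 14, 16]
16 → extends → [3, 7, 14, 16, 16]
11 → replaces 14 → [3, 7, 11, 16, 16]
17 → extends → [3, 7, 11, 16, 16, 17]
Longest non-decreasing subsequence has length 6, so deletions = 12 − 6 = 6.

6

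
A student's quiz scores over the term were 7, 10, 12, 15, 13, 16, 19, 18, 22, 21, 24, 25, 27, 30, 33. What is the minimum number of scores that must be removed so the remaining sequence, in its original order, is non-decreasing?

Fewest deletions = n − (longest non-decreasing subsequence).
Patience tails:
7 → extends → [7]
10 → extends → [7, 10]
12 → extends → [7, 10, 12]
15 → extends → [7, 10, 12, 15]
13 → replaces 15 → [7, 10, 12, 13]
16 → extends → [7, 10, 12, 13, 16]
19 → extends → [7, 10, 12, 13, 16, 19]
18 → replaces 19 → [7, 10, 12, 13, 16, 18]
22 → extends → [7, 10, 12, 13, 16, 18, 22]
21 → replaces 22 → [7, 10, 12, 13, 16, 18, 21]
24 → extends → [7, 10, 12, 13, 16, 18, 21, 24]
25 → extends → [7, 10, 12, 13, 16, 18, 21, 24, 25]
27 → extends → [7, 10, 12, 13, 16, 18, 21, 24, 25, 27]
30 → extends → [7, 10, 12, 13, 16, 18, 21, 24, 25, 27, 30]
33 → extends → [7, 10, 12, 13, 16, 18, 21, 24, 25, 27, 30, 33]
Longest non-decreasing subsequence has length 12, so deletions = 15 − 12 = 3.

3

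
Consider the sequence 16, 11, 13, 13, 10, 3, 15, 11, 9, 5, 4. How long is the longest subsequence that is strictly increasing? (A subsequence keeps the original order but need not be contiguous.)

Track the smallest tail for each achievable length (strict):
16 → extends → [16]
11 → replaces 16 → [11]
13 → extends → [11, 13]
13 → already a tail → [11, 13]
10 → replaces 11 → [10, 13]
3 → replaces 10 → [3, 13]
15 → extends → [3, 13, 15]
11 → replaces 13 → [3, 11, 15]
9 → replaces 11 → [3, 9, 15]
5 → replaces 9 → [3, 5, 15]
4 → replaces 5 → [3, 4, 15]
Three tails, so the longest strictly increasing subsequence has length 3 (e.g. 11, 13, 15).

3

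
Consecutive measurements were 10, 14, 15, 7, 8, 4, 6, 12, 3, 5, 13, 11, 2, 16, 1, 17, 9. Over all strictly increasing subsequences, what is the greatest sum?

73

Let S[i] be the best sum of a strictly increasing subsequence ending at i:
i:      1  2  3  4  5  6  7  8  9 10 11 12 13 14 15 16 17
a[i]:  10 14 15  7  8  4  6 12  3  5 13 11  2 16  1 17  9
S:     10 24 39  7 15  4 10 27  3  9 40 26  2 56  1 73 24
Maximum is 73 (e.g. 7 + 8 + 12 + 13 + 16 + 17).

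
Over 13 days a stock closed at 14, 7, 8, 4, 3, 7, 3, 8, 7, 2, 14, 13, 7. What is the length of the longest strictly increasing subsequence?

4

Track the smallest tail for each achievable length (strict):
14 → extends → [14]
7 → replaces 14 → [7]
8 → extends → [7, 8]
4 → replaces 7 → [4, 8]
3 → replaces 4 → [3, 8]
7 → replaces 8 → [3, 7]
3 → already a tail → [3, 7]
8 → extends → [3, 7, 8]
7 → already a tail → [3, 7, 8]
2 → replaces 3 → [2, 7, 8]
14 → extends → [2, 7, 8, 14]
13 → replaces 14 → [2, 7, 8, 13]
7 → already a tail → [2, 7, 8, 13]
Four tails, so the longest strictly increasing subsequence has length 4 (e.g. 4, 7, 8, 14).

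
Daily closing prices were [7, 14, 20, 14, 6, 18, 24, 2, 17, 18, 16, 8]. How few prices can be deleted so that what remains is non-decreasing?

Fewest deletions = n − (longest non-decreasing subsequence).
i:      1  2  3  4  5  6  7  8  9 10 11 12
a[i]:   7 14 20 14  6 18 24  2 17 18 16  8
dp:     1  2  3  3  1  4  5  1  4  5  4  2
max dp = 5, so deletions = 12 − 5 = 7.

7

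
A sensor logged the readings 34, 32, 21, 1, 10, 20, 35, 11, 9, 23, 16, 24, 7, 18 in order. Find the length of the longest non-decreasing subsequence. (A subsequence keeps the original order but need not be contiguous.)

5

Track the smallest tail for each achievable length (allowing ties):
34 → extends → [34]
32 → replaces 34 → [32]
21 → replaces 32 → [21]
1 → replaces 21 → [1]
10 → extends → [1, 10]
20 → extends → [1, 10, 20]
35 → extends → [1, 10, 20, 35]
11 → replaces 20 → [1, 10, 11, 35]
9 → replaces 10 → [1, 9, 11, 35]
23 → replaces 35 → [1, 9, 11, 23]
16 → replaces 23 → [1, 9, 11, 16]
24 → extends → [1, 9, 11, 16, 24]
7 → replaces 9 → [1, 7, 11, 16, 24]
18 → replaces 24 → [1, 7, 11, 16, 18]
Five tails, so the longest non-decreasing subsequence has length 5 (e.g. 1, 10, 20, 23, 24).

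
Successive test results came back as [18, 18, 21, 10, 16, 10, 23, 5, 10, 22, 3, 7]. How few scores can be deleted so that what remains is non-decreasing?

Fewest deletions = n − (longest non-decreasing subsequence).
Patience tails:
18 → extends → [18]
18 → extends → [18, 18]
21 → extends → [18, 18, 21]
10 → replaces 18 → [10, 18, 21]
16 → replaces 18 → [10, 16, 21]
10 → replaces 16 → [10, 10, 21]
23 → extends → [10, 10, 21, 23]
5 → replaces 10 → [5, 10, 21, 23]
10 → replaces 21 → [5, 10, 10, 23]
22 → replaces 23 → [5, 10, 10, 22]
3 → replaces 5 → [3, 10, 10, 22]
7 → replaces 10 → [3, 7, 10, 22]
Longest non-decreasing subsequence has length 4, so deletions = 12 − 4 = 8.

8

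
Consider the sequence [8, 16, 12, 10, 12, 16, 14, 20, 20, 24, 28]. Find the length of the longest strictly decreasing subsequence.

3

Let dp[i] be the longest strictly decreasing subsequence ending at i:
i:      1  2  3  4  5  6  7  8  9 10 11
a[i]:   8 16 12 10 12 16 14 20 20 24 28
dp:     1  1  2  3  2  1  2  1  1  1  1
Maximum is 3.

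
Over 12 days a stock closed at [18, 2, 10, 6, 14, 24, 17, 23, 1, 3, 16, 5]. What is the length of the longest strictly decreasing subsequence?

Negate each value so 'decreasing' becomes 'increasing', then run patience tails on the negated sequence:
-18 → extends → [-18]
-2 → extends → [-18, -2]
-10 → replaces -2 → [-18, -10]
-6 → extends → [-18, -10, -6]
-14 → replaces -10 → [-18, -14, -6]
-24 → replaces -18 → [-24, -14, -6]
-17 → replaces -14 → [-24, -17, -6]
-23 → replaces -17 → [-24, -23, -6]
-1 → extends → [-24, -23, -6, -1]
-3 → replaces -1 → [-24, -23, -6, -3]
-16 → replaces -6 → [-24, -23, -16, -3]
-5 → replaces -3 → [-24, -23, -16, -5]
Four tails, so the longest strictly decreasing subsequence of the original has length 4.

4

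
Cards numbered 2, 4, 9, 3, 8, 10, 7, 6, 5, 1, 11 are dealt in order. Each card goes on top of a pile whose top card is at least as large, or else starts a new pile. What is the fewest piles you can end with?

5

The minimum number of non-increasing subsequences covering a sequence equals the length of its longest strictly increasing subsequence.
LIS length is 5 (e.g. 2, 4, 9, 10, 11), so 5 piles are needed.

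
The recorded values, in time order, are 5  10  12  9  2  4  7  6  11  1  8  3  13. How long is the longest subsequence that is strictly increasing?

Let dp[i] be the length of the longest such subsequence ending at index i:
i:      1  2  3  4  5  6  7  8  9 10 11 12 13
a[i]:   5 10 12  9  2  4  7  6 11  1  8  3 13
dp:     1  2  3  2  1  2  3  3  4  1  4  2  5
Maximum dp value is 5.

5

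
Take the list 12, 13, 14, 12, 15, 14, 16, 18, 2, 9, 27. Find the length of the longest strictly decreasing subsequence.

3

Negate each value so 'decreasing' becomes 'increasing', then run patience tails on the negated sequence:
-12 → extends → [-12]
-13 → replaces -12 → [-13]
-14 → replaces -13 → [-14]
-12 → extends → [-14, -12]
-15 → replaces -14 → [-15, -12]
-14 → replaces -12 → [-15, -14]
-16 → replaces -15 → [-16, -14]
-18 → replaces -16 → [-18, -14]
-2 → extends → [-18, -14, -2]
-9 → replaces -2 → [-18, -14, -9]
-27 → replaces -18 → [-27, -14, -9]
Three tails, so the longest strictly decreasing subsequence of the original has length 3.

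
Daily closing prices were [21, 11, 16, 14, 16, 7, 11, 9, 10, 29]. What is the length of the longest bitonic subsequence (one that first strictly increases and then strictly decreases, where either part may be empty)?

inc[i] = longest strictly increasing subsequence ending at i; dec[i] = longest strictly decreasing subsequence starting at i:
i:      1  2  3  4  5  6  7  8  9 10
a[i]:  21 11 16 14 16  7 11  9 10 29
inc:    1  1  2  2  3  1  2  2  3  4
dec:    5  2  4  3  3  1  2  1  1  1
Best peak at i=1 (value 21): inc=1, dec=5, length 1+5−1 = 5.

5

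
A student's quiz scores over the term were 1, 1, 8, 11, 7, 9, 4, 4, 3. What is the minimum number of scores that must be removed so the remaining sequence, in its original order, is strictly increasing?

Fewest deletions = n − (longest strictly increasing subsequence).
i:      1  2  3  4  5  6  7  8  9
a[i]:   1  1  8 11  7  9  4  4  3
dp:     1  1  2  3  2  3  2  2  2
max dp = 3, so deletions = 9 − 3 = 6.

6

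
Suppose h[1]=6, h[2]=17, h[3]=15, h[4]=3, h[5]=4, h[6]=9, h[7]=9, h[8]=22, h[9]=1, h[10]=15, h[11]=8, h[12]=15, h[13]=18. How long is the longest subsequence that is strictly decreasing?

4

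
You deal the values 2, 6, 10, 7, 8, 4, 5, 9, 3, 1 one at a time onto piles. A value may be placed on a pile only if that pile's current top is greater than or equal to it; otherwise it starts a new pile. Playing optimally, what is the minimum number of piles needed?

The minimum number of non-increasing subsequences covering a sequence equals the length of its longest strictly increasing subsequence.
LIS length is 5 (e.g. 2, 6, 7, 8, 9), so 5 piles are needed.

5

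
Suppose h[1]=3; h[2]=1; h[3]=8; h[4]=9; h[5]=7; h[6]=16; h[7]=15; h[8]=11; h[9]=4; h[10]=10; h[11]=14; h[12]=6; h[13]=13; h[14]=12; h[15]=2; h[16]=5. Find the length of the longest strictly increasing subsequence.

5

Let dp[i] be the length of the longest such subsequence ending at index i:
i:      1  2  3  4  5  6  7  8  9 10 11 12 13 14 15 16
h[i]:   3  1  8  9  7 16 15 11  4 10 14  6 13 12  2  5
dp:     1  1  2  3  2  4  4  4  2  4  5  3  5  5  2  3
Maximum dp value is 5.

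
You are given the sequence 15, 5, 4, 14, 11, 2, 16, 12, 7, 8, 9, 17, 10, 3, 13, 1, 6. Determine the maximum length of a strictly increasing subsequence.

6

Track the smallest tail for each achievable length (strict):
15 → extends → [15]
5 → replaces 15 → [5]
4 → replaces 5 → [4]
14 → extends → [4, 14]
11 → replaces 14 → [4, 11]
2 → replaces 4 → [2, 11]
16 → extends → [2, 11, 16]
12 → replaces 16 → [2, 11, 12]
7 → replaces 11 → [2, 7, 12]
8 → replaces 12 → [2, 7, 8]
9 → extends → [2, 7, 8, 9]
17 → extends → [2, 7, 8, 9, 17]
10 → replaces 17 → [2, 7, 8, 9, 10]
3 → replaces 7 → [2, 3, 8, 9, 10]
13 → extends → [2, 3, 8, 9, 10, 13]
1 → replaces 2 → [1, 3, 8, 9, 10, 13]
6 → replaces 8 → [1, 3, 6, 9, 10, 13]
Six tails, so the longest strictly increasing subsequence has length 6 (e.g. 5, 7, 8, 9, 10, 13).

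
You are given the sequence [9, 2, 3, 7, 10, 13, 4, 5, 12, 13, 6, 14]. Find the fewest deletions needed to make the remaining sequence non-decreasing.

5

Fewest deletions = n − (longest non-decreasing subsequence).
Patience tails:
9 → extends → [9]
2 → replaces 9 → [2]
3 → extends → [2, 3]
7 → extends → [2, 3, 7]
10 → extends → [2, 3, 7, 10]
13 → extends → [2, 3, 7, 10, 13]
4 → replaces 7 → [2, 3, 4, 10, 13]
5 → replaces 10 → [2, 3, 4, 5, 13]
12 → replaces 13 → [2, 3, 4, 5, 12]
13 → extends → [2, 3, 4, 5, 12, 13]
6 → replaces 12 → [2, 3, 4, 5, 6, 13]
14 → extends → [2, 3, 4, 5, 6, 13, 14]
Longest non-decreasing subsequence has length 7, so deletions = 12 − 7 = 5.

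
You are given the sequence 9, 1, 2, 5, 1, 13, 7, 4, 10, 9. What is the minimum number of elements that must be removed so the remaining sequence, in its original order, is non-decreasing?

Fewest deletions = n − (longest non-decreasing subsequence).
Patience tails:
9 → extends → [9]
1 → replaces 9 → [1]
2 → extends → [1, 2]
5 → extends → [1, 2, 5]
1 → replaces 2 → [1, 1, 5]
13 → extends → [1, 1, 5, 13]
7 → replaces 13 → [1, 1, 5, 7]
4 → replaces 5 → [1, 1, 4, 7]
10 → extends → [1, 1, 4, 7, 10]
9 → replaces 10 → [1, 1, 4, 7, 9]
Longest non-decreasing subsequence has length 5, so deletions = 10 − 5 = 5.

5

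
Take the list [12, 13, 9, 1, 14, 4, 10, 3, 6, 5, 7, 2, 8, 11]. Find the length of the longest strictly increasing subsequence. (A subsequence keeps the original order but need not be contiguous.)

Let dp[i] be the length of the longest such subsequence ending at index i:
i:      1  2  3  4  5  6  7  8  9 10 11 12 13 14
a[i]:  12 13  9  1 14  4 10  3  6  5  7  2  8 11
dp:     1  2  1  1  3  2  3  2  3  3  4  2  5  6
Maximum dp value is 6.

6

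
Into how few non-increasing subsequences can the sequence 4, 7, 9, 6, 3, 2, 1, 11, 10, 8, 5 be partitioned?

Place each on the leftmost legal pile:
4 → new pile 1 (tops now [4])
7 → new pile 2 (tops now [4, 7])
9 → new pile 3 (tops now [4, 7, 9])
6 → pile 2 (tops now [4, 6, 9])
3 → pile 1 (tops now [3, 6, 9])
2 → pile 1 (tops now [2, 6, 9])
1 → pile 1 (tops now [1, 6, 9])
11 → new pile 4 (tops now [1, 6, 9, 11])
10 → pile 4 (tops now [1, 6, 9, 10])
8 → pile 3 (tops now [1, 6, 8, 10])
5 → pile 2 (tops now [1, 5, 8, 10])
Four piles.

4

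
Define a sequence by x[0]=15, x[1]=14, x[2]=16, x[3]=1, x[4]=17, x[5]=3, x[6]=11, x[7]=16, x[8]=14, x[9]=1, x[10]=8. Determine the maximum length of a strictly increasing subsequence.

4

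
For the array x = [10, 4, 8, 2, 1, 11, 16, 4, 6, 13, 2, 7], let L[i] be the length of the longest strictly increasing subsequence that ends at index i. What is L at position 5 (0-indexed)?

dp[i] = 1 + max{dp[j] : j<i, x[j]<x[i]} (or 1 if no such j):
i:      0  1  2  3  4  5  6  7  8  9 10 11
x[i]:  10  4  8  2  1 11 16  4  6 13  2  7
dp:     1  1  2  1  1  3  4  2  3  4  2  4
At index 5 the value is 3.

3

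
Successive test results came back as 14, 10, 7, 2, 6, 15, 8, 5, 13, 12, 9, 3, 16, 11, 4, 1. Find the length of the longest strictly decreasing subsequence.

7

Let dp[i] be the longest strictly decreasing subsequence ending at i:
i:      1  2  3  4  5  6  7  8  9 10 11 12 13 14 15 16
a[i]:  14 10  7  2  6 15  8  5 13 12  9  3 16 11  4  1
dp:     1  2  3  4  4  1  3  5  2  3  4  6  1  4  6  7
Maximum is 7.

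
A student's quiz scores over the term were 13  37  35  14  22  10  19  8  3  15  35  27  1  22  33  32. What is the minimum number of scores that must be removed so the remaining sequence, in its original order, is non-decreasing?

Fewest deletions = n − (longest non-decreasing subsequence).
i:      1  2  3  4  5  6  7  8  9 10 11 12 13 14 15 16
a[i]:  13 37 35 14 22 10 19  8  3 15 35 27  1 22 33 32
dp:     1  2  2  2  3  1  3  1  1  3  4  4  1  4  5  5
max dp = 5, so deletions = 16 − 5 = 11.

11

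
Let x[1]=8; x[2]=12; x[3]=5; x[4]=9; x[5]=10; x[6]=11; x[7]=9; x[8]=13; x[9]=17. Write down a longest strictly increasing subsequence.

8, 9, 10, 11, 13, 17

Patience tails give the LIS length; then backtrack through the dp parents:
8 → extends → [8]
12 → extends → [8, 12]
5 → replaces 8 → [5, 12]
9 → replaces 12 → [5, 9]
10 → extends → [5, 9, 10]
11 → extends → [5, 9, 10, 11]
9 → already a tail → [5, 9, 10, 11]
13 → extends → [5, 9, 10, 11, 13]
17 → extends → [5, 9, 10, 11, 13, 17]
Length 6; one witness is 8, 9, 10, 11, 13, 17.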